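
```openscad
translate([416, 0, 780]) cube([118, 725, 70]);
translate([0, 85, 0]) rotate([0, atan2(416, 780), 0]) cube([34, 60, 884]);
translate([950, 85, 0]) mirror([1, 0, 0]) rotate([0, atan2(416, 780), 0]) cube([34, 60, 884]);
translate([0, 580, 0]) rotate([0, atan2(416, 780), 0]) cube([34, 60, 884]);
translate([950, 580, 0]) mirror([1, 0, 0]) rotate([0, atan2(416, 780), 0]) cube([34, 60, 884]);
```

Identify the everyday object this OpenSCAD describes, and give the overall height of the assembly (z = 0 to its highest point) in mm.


A sawhorse. The overall height is 850 mm.

A beam across two mirrored pairs of raked legs — a sawhorse. The beam's underside is at z = 780 (matching the legs' vertical rise in atan2(416, 780)) and the beam is 70 mm tall, so its top is at 780 + 70 = 850 mm. The raked legs top out at the beam's underside, so that is the highest point.


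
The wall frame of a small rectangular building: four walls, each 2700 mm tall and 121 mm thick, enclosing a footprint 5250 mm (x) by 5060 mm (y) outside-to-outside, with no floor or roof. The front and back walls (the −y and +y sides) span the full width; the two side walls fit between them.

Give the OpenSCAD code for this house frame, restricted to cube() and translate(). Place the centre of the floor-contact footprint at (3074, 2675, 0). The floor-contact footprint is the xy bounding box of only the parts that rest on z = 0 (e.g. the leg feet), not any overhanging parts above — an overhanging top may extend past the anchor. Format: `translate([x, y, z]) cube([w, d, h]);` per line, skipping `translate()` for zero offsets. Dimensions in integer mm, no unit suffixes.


translate([449, 145, 0]) cube([5250, 121, 2700]);
translate([449, 5084, 0]) cube([5250, 121, 2700]);
translate([449, 266, 0]) cube([121, 4818, 2700]);
translate([5578, 266, 0]) cube([121, 4818, 2700]);


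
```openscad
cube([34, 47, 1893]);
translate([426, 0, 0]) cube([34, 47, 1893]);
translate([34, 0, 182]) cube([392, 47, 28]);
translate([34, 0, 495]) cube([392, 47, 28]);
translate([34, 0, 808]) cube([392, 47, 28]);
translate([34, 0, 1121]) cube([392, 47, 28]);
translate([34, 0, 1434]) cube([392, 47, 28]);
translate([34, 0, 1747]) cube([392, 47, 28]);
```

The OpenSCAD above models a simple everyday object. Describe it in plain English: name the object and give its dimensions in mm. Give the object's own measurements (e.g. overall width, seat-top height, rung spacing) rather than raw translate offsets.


A straight ladder. Two 34×47 mm vertical rails, 1893 mm tall, stand 460 mm apart (outside-to-outside) with their front faces coplanar on the −y side. 6 rungs, each 47 mm deep and 28 mm tall, span between the inner faces of the rails, front faces flush with the rails. The lowest rung's underside is at z = 182 mm and rungs are spaced 313 mm apart (underside to underside).


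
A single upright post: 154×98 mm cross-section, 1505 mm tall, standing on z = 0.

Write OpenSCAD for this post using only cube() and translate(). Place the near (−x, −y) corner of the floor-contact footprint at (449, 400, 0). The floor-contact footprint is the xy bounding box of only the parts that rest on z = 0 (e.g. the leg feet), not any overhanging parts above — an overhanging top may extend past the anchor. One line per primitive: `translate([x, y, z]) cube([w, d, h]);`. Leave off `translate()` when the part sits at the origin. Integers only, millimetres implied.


translate([449, 400, 0]) cube([154, 98, 1505]);


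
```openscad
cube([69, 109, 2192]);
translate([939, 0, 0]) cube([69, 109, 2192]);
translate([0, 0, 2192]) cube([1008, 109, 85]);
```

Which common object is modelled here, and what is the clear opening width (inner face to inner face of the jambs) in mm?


A door frame. The clear opening width is 870 mm.

Two 2192 mm tall posts with a header on top — a door frame. The left jamb is 69 mm wide at x = 0; the right jamb starts at x = 939. The clear opening is 939 − 69 = 870 mm.


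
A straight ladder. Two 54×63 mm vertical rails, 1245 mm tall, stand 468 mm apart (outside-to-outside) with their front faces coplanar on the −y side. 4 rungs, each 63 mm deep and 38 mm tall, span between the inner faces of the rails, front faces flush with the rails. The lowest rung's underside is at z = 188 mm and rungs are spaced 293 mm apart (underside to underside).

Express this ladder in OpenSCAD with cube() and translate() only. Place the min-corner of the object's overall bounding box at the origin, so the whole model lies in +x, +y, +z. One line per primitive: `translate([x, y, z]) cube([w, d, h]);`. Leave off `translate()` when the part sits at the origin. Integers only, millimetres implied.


cube([54, 63, 1245]);
translate([414, 0, 0]) cube([54, 63, 1245]);
translate([54, 0, 188]) cube([360, 63, 38]);
translate([54, 0, 481]) cube([360, 63, 38]);
translate([54, 0, 774]) cube([360, 63, 38]);
translate([54, 0, 1067]) cube([360, 63, 38]);


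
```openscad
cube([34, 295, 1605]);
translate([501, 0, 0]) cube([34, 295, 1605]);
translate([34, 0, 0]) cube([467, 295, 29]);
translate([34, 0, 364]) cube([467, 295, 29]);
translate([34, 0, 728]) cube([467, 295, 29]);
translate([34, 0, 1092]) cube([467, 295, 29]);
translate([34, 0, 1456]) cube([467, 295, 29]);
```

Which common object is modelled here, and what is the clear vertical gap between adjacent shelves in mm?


A bookshelf. The clear shelf gap is 335 mm.

Two tall side panels with 5 horizontal boards between them — a bookshelf. The first two shelf undersides are at z = 0 and z = 364; with shelf thickness 29, the clear gap is 364 − 0 − 29 = 335 mm.


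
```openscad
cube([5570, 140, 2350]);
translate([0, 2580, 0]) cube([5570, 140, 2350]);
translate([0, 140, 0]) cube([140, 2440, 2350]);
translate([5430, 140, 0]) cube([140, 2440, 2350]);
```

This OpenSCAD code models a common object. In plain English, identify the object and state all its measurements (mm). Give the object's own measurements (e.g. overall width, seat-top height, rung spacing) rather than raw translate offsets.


The wall frame of a small rectangular building: four walls, each 2350 mm tall and 140 mm thick, enclosing a footprint 5570 mm (x) by 2720 mm (y) outside-to-outside, with no floor or roof. The front and back walls (the −y and +y sides) span the full width; the two side walls fit between them.


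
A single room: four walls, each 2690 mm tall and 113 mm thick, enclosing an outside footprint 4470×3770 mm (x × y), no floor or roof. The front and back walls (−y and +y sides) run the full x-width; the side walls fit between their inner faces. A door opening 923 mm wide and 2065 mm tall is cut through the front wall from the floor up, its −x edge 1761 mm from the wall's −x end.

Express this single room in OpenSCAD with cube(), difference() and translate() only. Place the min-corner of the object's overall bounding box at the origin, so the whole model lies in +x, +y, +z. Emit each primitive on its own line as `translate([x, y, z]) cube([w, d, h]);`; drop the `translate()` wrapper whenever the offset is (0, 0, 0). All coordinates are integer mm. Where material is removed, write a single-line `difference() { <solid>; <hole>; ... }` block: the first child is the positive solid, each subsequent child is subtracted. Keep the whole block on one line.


difference() { cube([4470, 113, 2690]); translate([1761, 0, 0]) cube([923, 113, 2065]); }
translate([0, 3657, 0]) cube([4470, 113, 2690]);
translate([0, 113, 0]) cube([113, 3544, 2690]);
translate([4357, 113, 0]) cube([113, 3544, 2690]);


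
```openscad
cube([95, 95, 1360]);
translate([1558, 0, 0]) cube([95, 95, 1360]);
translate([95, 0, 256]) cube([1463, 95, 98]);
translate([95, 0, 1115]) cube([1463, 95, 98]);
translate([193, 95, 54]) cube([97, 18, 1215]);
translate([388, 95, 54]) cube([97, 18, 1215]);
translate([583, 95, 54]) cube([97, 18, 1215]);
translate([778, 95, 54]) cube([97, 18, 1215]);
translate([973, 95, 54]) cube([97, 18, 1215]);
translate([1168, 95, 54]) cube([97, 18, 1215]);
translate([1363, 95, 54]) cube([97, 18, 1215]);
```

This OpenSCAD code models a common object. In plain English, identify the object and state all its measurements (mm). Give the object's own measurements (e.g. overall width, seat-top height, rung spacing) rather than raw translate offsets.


A fence section. Two 95×95 mm posts, 1360 mm tall, stand on the floor with a clear span of 1463 mm between their inner faces. Two horizontal rails of 95×98 mm section span the gap between the posts with their undersides at z = 256 mm and z = 1115 mm, flush with the posts' −y face. 7 pickets, each 97 mm wide, 18 mm thick and 1215 mm tall, are fixed to the +y face of the rails with their bottoms at z = 54 mm, spaced across the span with a 98 mm gap after the −x post and between neighbouring pickets and before the +x post.


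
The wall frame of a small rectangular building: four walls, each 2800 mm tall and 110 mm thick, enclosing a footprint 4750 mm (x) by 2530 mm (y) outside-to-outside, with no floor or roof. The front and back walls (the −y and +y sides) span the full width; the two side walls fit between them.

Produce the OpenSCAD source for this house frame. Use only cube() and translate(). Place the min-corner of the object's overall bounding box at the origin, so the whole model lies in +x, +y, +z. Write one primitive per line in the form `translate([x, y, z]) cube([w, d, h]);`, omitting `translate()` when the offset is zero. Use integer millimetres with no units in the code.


cube([4750, 110, 2800]);
translate([0, 2420, 0]) cube([4750, 110, 2800]);
translate([0, 110, 0]) cube([110, 2310, 2800]);
translate([4640, 110, 0]) cube([110, 2310, 2800]);


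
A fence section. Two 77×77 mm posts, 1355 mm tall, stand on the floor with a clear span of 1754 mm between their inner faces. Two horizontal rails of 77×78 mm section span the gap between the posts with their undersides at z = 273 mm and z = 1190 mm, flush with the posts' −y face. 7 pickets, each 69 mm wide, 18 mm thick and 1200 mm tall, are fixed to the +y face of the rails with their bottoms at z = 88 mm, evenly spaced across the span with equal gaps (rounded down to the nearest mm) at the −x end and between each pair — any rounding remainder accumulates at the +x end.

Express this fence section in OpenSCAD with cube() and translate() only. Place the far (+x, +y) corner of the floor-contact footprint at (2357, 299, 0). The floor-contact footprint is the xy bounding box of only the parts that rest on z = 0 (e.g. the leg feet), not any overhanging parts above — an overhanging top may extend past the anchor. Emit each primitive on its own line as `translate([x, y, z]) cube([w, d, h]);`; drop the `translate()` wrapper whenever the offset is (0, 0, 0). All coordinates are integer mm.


translate([449, 222, 0]) cube([77, 77, 1355]);
translate([2280, 222, 0]) cube([77, 77, 1355]);
translate([526, 222, 273]) cube([1754, 77, 78]);
translate([526, 222, 1190]) cube([1754, 77, 78]);
translate([684, 299, 88]) cube([69, 18, 1200]);
translate([911, 299, 88]) cube([69, 18, 1200]);
translate([1138, 299, 88]) cube([69, 18, 1200]);
translate([1365, 299, 88]) cube([69, 18, 1200]);
translate([1592, 299, 88]) cube([69, 18, 1200]);
translate([1819, 299, 88]) cube([69, 18, 1200]);
translate([2046, 299, 88]) cube([69, 18, 1200]);


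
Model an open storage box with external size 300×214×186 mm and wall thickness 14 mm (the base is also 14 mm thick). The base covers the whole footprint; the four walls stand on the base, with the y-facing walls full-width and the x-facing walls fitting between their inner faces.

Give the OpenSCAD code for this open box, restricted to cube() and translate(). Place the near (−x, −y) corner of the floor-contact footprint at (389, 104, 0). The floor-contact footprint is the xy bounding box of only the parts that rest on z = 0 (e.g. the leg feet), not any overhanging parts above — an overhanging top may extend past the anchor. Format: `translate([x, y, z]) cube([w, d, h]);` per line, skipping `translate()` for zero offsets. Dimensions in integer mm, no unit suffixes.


translate([389, 104, 0]) cube([300, 214, 14]);
translate([389, 104, 14]) cube([300, 14, 172]);
translate([389, 304, 14]) cube([300, 14, 172]);
translate([389, 118, 14]) cube([14, 186, 172]);
translate([675, 118, 14]) cube([14, 186, 172]);


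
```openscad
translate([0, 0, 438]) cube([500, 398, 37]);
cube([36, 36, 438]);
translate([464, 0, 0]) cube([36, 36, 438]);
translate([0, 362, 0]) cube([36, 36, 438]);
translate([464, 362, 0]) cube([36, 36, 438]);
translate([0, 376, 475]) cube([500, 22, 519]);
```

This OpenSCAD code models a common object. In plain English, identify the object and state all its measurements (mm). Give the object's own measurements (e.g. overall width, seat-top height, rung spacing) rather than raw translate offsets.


A chair. The seat is a 500×398×37 mm slab with its top at z = 475 mm, on four 36×36 mm corner legs (flush with the seat edges, standing on z = 0). A flat backrest 22 mm thick, 519 mm tall, spans the full seat width and rises from the seat top along its +y edge, rear face flush with the rear of the seat.


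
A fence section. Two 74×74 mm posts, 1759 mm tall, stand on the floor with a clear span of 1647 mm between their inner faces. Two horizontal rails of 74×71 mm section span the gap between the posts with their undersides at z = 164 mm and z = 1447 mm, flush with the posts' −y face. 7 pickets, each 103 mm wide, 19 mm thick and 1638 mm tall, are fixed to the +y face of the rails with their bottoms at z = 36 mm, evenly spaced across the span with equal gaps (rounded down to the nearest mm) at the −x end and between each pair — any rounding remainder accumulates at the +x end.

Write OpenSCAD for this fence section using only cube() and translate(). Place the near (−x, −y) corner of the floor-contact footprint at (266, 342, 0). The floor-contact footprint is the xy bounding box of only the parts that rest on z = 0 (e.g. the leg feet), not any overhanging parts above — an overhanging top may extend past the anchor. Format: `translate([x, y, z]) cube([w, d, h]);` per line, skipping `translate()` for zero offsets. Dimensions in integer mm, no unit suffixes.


translate([266, 342, 0]) cube([74, 74, 1759]);
translate([1987, 342, 0]) cube([74, 74, 1759]);
translate([340, 342, 164]) cube([1647, 74, 71]);
translate([340, 342, 1447]) cube([1647, 74, 71]);
translate([455, 416, 36]) cube([103, 19, 1638]);
translate([673, 416, 36]) cube([103, 19, 1638]);
translate([891, 416, 36]) cube([103, 19, 1638]);
translate([1109, 416, 36]) cube([103, 19, 1638]);
translate([1327, 416, 36]) cube([103, 19, 1638]);
translate([1545, 416, 36]) cube([103, 19, 1638]);
translate([1763, 416, 36]) cube([103, 19, 1638]);


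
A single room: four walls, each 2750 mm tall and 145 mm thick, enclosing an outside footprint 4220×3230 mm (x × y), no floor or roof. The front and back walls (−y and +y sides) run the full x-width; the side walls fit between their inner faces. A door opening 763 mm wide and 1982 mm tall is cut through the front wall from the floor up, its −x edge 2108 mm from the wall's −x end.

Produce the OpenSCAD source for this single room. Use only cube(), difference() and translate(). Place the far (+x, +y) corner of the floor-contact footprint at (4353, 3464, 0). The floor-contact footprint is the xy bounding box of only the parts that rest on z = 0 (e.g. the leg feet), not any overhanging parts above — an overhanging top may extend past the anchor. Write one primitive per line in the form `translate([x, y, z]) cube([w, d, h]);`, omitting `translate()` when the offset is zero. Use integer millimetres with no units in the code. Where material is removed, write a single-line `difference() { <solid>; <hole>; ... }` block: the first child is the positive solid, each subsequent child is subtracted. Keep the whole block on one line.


difference() { translate([133, 234, 0]) cube([4220, 145, 2750]); translate([2241, 234, 0]) cube([763, 145, 1982]); }
translate([133, 3319, 0]) cube([4220, 145, 2750]);
translate([133, 379, 0]) cube([145, 2940, 2750]);
translate([4208, 379, 0]) cube([145, 2940, 2750]);


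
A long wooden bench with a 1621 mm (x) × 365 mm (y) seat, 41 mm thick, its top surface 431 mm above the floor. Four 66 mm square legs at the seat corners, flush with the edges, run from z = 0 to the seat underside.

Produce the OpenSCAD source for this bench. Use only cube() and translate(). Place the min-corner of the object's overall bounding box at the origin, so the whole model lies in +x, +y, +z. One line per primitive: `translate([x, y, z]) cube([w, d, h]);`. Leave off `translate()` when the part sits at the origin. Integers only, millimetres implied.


translate([0, 0, 390]) cube([1621, 365, 41]);
cube([66, 66, 390]);
translate([0, 299, 0]) cube([66, 66, 390]);
translate([1555, 0, 0]) cube([66, 66, 390]);
translate([1555, 299, 0]) cube([66, 66, 390]);


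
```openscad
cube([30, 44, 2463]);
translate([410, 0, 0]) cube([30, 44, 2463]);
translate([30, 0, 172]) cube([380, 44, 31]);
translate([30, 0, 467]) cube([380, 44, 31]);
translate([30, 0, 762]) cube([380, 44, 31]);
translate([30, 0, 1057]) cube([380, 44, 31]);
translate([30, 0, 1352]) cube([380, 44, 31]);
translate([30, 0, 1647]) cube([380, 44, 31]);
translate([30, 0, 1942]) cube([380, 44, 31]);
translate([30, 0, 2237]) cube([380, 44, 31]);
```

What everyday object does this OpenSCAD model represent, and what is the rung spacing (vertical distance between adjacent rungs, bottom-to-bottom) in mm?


A ladder. The rung spacing is 295 mm.

Two tall 30×44 posts with 8 short bars between them — a ladder. Adjacent rungs sit at z = 172 and z = 467, so the spacing is 467 − 172 = 295 mm.


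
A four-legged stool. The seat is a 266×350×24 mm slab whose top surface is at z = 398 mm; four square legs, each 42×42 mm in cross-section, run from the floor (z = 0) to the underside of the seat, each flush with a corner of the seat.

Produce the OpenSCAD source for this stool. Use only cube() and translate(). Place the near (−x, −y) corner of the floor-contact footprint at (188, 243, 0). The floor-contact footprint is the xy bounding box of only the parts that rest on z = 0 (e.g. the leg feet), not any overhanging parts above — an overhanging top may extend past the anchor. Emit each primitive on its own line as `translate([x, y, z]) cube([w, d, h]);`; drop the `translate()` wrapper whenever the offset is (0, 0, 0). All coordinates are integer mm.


translate([188, 243, 374]) cube([266, 350, 24]);
translate([188, 243, 0]) cube([42, 42, 374]);
translate([412, 243, 0]) cube([42, 42, 374]);
translate([188, 551, 0]) cube([42, 42, 374]);
translate([412, 551, 0]) cube([42, 42, 374]);


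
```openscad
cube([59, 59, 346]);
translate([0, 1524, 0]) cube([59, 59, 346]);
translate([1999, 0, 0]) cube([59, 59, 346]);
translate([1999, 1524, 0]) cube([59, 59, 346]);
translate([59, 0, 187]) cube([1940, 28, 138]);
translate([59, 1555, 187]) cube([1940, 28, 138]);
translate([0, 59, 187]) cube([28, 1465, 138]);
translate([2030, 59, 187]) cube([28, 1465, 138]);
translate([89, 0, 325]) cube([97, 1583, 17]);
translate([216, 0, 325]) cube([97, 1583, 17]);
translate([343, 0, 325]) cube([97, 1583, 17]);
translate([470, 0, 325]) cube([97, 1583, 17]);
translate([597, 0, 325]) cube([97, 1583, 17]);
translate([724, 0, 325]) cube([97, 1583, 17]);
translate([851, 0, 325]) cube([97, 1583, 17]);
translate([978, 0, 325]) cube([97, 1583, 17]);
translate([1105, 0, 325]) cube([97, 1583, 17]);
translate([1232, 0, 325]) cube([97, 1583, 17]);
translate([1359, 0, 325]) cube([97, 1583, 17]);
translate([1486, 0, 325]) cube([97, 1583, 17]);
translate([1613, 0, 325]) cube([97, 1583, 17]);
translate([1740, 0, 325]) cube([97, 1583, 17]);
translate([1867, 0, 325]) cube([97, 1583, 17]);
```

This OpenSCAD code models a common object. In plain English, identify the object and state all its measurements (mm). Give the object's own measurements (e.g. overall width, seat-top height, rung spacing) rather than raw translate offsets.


A bed frame 2058 mm long (x) by 1583 mm wide (y). Four 59×59 mm corner posts, 346 mm tall, at the corners of the footprint. Four rails of 28 mm thickness and 138 mm height run between adjacent posts with their undersides at z = 187 mm, their outer faces flush with the outside of the frame (the two x-running rails run between the posts' inner faces; the two y-running rails run between the posts' inner faces). 15 slats, each 97 mm wide (x) and 17 mm thick, lie across the top of the two x-running rails, running the full 1583 mm width of the frame in y; along x they sit between the end posts with a 30 mm gap after the −x posts and between neighbouring slats, leaving 35 mm before the +x posts.


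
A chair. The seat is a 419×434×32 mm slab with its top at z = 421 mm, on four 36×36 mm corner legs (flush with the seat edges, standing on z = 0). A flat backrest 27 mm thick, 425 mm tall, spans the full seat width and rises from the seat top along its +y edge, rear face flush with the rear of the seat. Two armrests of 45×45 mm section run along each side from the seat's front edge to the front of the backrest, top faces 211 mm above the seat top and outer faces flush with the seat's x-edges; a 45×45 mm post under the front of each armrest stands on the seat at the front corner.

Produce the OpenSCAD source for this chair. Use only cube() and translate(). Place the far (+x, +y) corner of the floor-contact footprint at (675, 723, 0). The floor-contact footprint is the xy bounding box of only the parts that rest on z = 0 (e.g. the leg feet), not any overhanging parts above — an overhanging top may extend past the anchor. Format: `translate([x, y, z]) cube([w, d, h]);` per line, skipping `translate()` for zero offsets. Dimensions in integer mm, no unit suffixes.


// leg_h = 421 - 32 = 389
// arm post h = 211 - 45 = 166
translate([256, 289, 389]) cube([419, 434, 32]);
translate([256, 289, 0]) cube([36, 36, 389]);
translate([639, 289, 0]) cube([36, 36, 389]);
translate([256, 687, 0]) cube([36, 36, 389]);
translate([639, 687, 0]) cube([36, 36, 389]);
translate([256, 696, 421]) cube([419, 27, 425]);
translate([256, 289, 587]) cube([45, 407, 45]);
translate([630, 289, 587]) cube([45, 407, 45]);
translate([256, 289, 421]) cube([45, 45, 166]);
translate([630, 289, 421]) cube([45, 45, 166]);


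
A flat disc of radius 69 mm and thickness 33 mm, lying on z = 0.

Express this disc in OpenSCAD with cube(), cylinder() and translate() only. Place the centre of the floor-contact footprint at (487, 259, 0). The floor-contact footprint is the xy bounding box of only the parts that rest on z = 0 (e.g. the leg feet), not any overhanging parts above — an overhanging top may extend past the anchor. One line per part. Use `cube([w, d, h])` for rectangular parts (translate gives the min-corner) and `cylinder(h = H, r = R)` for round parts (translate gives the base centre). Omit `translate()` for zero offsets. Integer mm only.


translate([487, 259, 0]) cylinder(h = 33, r = 69);


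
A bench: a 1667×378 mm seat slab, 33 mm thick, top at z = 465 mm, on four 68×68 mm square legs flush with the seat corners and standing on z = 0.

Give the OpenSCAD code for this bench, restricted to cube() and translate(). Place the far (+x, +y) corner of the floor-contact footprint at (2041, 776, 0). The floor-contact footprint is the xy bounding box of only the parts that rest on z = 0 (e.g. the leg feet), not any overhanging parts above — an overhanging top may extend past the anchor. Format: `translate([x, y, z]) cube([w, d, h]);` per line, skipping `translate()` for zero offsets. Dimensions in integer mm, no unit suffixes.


translate([374, 398, 432]) cube([1667, 378, 33]);
translate([374, 398, 0]) cube([68, 68, 432]);
translate([374, 708, 0]) cube([68, 68, 432]);
translate([1973, 398, 0]) cube([68, 68, 432]);
translate([1973, 708, 0]) cube([68, 68, 432]);


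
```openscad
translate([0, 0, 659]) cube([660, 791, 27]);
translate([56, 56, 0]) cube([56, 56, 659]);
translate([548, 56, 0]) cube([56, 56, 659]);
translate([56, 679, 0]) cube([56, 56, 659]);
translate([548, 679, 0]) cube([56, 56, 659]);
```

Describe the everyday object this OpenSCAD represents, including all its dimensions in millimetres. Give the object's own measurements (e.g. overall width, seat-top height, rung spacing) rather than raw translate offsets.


A rectangular dining table. The top is 660×791×27 mm with its upper surface at z = 686 mm. It stands on four 56×56 mm square legs, each inset 56 mm from the nearest pair of top edges, running from the floor to the underside of the top.


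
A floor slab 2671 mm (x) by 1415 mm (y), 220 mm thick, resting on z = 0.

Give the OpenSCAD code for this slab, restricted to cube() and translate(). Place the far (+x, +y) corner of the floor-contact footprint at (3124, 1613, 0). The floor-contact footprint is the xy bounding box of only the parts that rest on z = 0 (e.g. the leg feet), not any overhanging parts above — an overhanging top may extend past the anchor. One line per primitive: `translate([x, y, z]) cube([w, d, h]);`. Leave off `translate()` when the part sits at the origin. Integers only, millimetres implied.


translate([453, 198, 0]) cube([2671, 1415, 220]);


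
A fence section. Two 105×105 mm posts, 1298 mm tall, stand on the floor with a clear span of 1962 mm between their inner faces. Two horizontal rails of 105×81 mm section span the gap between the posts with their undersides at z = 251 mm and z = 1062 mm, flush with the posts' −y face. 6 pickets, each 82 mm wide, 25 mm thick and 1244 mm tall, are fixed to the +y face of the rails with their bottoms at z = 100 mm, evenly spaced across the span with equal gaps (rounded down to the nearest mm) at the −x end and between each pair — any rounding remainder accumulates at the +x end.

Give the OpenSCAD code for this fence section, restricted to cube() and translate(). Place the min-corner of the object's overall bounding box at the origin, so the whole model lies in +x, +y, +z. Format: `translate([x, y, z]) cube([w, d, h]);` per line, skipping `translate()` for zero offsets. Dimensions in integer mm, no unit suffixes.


cube([105, 105, 1298]);
translate([2067, 0, 0]) cube([105, 105, 1298]);
translate([105, 0, 251]) cube([1962, 105, 81]);
translate([105, 0, 1062]) cube([1962, 105, 81]);
translate([315, 105, 100]) cube([82, 25, 1244]);
translate([607, 105, 100]) cube([82, 25, 1244]);
translate([899, 105, 100]) cube([82, 25, 1244]);
translate([1191, 105, 100]) cube([82, 25, 1244]);
translate([1483, 105, 100]) cube([82, 25, 1244]);
translate([1775, 105, 100]) cube([82, 25, 1244]);


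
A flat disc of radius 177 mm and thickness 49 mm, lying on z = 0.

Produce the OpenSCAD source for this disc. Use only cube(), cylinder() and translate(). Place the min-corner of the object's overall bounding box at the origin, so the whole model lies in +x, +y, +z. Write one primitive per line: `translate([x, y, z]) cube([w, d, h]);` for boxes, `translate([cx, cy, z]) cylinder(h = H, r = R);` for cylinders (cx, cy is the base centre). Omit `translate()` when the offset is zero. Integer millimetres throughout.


translate([177, 177, 0]) cylinder(h = 49, r = 177);


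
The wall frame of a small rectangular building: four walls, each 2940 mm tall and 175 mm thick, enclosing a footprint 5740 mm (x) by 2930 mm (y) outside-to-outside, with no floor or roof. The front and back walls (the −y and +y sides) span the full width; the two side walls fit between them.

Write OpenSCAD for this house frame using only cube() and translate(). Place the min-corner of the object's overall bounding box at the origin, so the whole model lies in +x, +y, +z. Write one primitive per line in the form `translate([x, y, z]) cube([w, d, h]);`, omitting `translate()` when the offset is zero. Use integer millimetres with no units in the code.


cube([5740, 175, 2940]);
translate([0, 2755, 0]) cube([5740, 175, 2940]);
translate([0, 175, 0]) cube([175, 2580, 2940]);
translate([5565, 175, 0]) cube([175, 2580, 2940]);


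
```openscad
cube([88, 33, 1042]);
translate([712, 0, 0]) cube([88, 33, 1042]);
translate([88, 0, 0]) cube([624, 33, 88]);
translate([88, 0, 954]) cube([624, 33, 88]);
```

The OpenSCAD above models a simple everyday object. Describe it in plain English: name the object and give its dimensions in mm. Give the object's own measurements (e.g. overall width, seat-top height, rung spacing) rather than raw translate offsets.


A rectangular picture frame lying in the x–z plane (depth along y). The opening is 624 mm wide (x) by 866 mm tall (z), surrounded by a border 88 mm wide on all four sides. The frame is 33 mm deep and is made of two full-height vertical stiles with two horizontal rails fitted between them.


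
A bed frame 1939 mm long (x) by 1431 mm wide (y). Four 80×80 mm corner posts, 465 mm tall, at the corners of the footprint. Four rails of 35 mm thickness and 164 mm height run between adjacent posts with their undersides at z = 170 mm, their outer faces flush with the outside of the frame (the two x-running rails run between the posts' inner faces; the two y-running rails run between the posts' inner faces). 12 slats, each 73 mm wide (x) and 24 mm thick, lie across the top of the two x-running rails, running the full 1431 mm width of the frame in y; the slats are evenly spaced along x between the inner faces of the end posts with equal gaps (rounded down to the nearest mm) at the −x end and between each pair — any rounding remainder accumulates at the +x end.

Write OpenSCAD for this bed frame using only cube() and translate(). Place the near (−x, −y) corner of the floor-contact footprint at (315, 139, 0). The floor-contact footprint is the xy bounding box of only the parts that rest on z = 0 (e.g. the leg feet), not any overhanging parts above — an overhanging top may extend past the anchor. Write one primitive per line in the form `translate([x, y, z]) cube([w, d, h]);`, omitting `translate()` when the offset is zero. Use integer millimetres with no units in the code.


translate([315, 139, 0]) cube([80, 80, 465]);
translate([315, 1490, 0]) cube([80, 80, 465]);
translate([2174, 139, 0]) cube([80, 80, 465]);
translate([2174, 1490, 0]) cube([80, 80, 465]);
translate([395, 139, 170]) cube([1779, 35, 164]);
translate([395, 1535, 170]) cube([1779, 35, 164]);
translate([315, 219, 170]) cube([35, 1271, 164]);
translate([2219, 219, 170]) cube([35, 1271, 164]);
translate([464, 139, 334]) cube([73, 1431, 24]);
translate([606, 139, 334]) cube([73, 1431, 24]);
translate([748, 139, 334]) cube([73, 1431, 24]);
translate([890, 139, 334]) cube([73, 1431, 24]);
translate([1032, 139, 334]) cube([73, 1431, 24]);
translate([1174, 139, 334]) cube([73, 1431, 24]);
translate([1316, 139, 334]) cube([73, 1431, 24]);
translate([1458, 139, 334]) cube([73, 1431, 24]);
translate([1600, 139, 334]) cube([73, 1431, 24]);
translate([1742, 139, 334]) cube([73, 1431, 24]);
translate([1884, 139, 334]) cube([73, 1431, 24]);
translate([2026, 139, 334]) cube([73, 1431, 24]);


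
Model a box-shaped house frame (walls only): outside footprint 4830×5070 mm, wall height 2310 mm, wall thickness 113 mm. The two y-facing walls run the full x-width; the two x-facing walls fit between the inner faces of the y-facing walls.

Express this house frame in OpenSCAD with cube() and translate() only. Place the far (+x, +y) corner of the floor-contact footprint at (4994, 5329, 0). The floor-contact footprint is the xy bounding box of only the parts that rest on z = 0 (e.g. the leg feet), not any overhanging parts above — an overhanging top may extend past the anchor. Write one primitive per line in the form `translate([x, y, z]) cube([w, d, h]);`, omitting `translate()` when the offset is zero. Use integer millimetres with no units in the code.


translate([164, 259, 0]) cube([4830, 113, 2310]);
translate([164, 5216, 0]) cube([4830, 113, 2310]);
translate([164, 372, 0]) cube([113, 4844, 2310]);
translate([4881, 372, 0]) cube([113, 4844, 2310]);


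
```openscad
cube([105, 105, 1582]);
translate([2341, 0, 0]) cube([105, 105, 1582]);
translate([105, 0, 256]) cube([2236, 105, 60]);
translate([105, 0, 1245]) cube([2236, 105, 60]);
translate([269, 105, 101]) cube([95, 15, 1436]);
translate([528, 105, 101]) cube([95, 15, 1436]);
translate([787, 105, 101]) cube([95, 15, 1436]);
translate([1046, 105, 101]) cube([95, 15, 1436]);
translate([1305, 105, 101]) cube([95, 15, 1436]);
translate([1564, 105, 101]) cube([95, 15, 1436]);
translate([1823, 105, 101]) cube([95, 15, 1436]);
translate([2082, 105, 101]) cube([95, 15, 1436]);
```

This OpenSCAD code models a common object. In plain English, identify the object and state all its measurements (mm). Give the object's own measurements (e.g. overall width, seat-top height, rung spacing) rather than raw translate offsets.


A fence section. Two 105×105 mm posts, 1582 mm tall, stand on the floor with a clear span of 2236 mm between their inner faces. Two horizontal rails of 105×60 mm section span the gap between the posts with their undersides at z = 256 mm and z = 1245 mm, flush with the posts' −y face. 8 pickets, each 95 mm wide, 15 mm thick and 1436 mm tall, are fixed to the +y face of the rails with their bottoms at z = 101 mm, spaced across the span with a 164 mm gap after the −x post and between neighbouring pickets and before the +x post.


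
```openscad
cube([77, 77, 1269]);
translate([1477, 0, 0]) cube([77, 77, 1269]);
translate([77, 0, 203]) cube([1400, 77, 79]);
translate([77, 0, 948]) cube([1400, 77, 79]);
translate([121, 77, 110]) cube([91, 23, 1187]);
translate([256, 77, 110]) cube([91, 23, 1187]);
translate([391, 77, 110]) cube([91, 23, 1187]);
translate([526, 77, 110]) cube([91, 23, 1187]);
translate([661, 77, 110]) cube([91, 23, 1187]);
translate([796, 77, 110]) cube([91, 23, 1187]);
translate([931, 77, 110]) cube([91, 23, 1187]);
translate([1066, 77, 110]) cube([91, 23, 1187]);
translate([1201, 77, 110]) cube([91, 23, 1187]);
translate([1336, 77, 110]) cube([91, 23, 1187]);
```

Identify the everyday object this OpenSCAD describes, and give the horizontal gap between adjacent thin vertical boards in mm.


A fence section. The picket gap is 44 mm.

Two posts, two rails, 10 pickets — a fence section. Span 1400 mm holds 10 pickets of 91 mm with 11 equal gaps: ⌊(1400 − 10·91) / 11⌋ = 44 mm.


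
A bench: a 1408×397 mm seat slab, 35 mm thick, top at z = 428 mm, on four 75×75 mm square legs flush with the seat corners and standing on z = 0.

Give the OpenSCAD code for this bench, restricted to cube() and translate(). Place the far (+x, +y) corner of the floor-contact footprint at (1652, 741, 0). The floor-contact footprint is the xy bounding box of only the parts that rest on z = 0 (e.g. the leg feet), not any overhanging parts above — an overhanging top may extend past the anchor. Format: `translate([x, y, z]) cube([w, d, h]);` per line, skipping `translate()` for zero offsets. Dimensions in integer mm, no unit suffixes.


translate([244, 344, 393]) cube([1408, 397, 35]);
translate([244, 344, 0]) cube([75, 75, 393]);
translate([244, 666, 0]) cube([75, 75, 393]);
translate([1577, 344, 0]) cube([75, 75, 393]);
translate([1577, 666, 0]) cube([75, 75, 393]);


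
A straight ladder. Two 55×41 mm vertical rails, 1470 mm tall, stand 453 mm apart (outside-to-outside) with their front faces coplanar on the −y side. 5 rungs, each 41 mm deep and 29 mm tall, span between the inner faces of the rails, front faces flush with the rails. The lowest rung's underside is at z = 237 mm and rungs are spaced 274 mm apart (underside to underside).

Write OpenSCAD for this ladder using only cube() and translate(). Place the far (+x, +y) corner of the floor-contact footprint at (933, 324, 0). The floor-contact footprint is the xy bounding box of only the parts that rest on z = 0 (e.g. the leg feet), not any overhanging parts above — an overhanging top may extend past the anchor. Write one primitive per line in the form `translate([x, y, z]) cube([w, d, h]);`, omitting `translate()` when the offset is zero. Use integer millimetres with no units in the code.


translate([480, 283, 0]) cube([55, 41, 1470]);
translate([878, 283, 0]) cube([55, 41, 1470]);
translate([535, 283, 237]) cube([343, 41, 29]);
translate([535, 283, 511]) cube([343, 41, 29]);
translate([535, 283, 785]) cube([343, 41, 29]);
translate([535, 283, 1059]) cube([343, 41, 29]);
translate([535, 283, 1333]) cube([343, 41, 29]);


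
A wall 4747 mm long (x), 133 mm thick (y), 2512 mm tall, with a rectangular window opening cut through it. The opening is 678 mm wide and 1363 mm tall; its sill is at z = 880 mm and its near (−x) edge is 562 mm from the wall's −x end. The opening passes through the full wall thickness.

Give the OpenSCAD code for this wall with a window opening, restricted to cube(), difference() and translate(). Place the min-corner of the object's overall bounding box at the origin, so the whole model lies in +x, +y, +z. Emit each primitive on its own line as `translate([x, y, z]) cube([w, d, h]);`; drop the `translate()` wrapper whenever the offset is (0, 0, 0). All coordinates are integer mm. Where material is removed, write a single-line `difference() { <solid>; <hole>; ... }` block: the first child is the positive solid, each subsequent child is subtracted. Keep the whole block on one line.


difference() { cube([4747, 133, 2512]); translate([562, 0, 880]) cube([678, 133, 1363]); }


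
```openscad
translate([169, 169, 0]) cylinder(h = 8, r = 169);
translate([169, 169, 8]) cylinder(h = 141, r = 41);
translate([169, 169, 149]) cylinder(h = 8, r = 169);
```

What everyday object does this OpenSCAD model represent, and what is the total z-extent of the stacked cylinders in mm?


A spool. The overall height is 157 mm.

Three coaxial cylinders, large–small–large — a spool. Two 8 mm flanges and a 141 mm core give 8 + 141 + 8 = 157 mm.


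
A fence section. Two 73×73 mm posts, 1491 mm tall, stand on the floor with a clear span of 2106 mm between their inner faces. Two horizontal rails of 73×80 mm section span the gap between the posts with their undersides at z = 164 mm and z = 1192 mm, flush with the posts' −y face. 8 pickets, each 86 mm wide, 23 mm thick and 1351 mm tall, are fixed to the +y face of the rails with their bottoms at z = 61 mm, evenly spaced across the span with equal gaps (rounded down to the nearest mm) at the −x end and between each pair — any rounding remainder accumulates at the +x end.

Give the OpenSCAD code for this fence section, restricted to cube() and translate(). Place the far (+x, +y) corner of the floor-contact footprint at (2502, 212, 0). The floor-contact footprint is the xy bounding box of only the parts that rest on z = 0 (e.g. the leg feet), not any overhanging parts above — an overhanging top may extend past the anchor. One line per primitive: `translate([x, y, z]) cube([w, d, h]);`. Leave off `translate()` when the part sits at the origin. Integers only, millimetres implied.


translate([250, 139, 0]) cube([73, 73, 1491]);
translate([2429, 139, 0]) cube([73, 73, 1491]);
translate([323, 139, 164]) cube([2106, 73, 80]);
translate([323, 139, 1192]) cube([2106, 73, 80]);
translate([480, 212, 61]) cube([86, 23, 1351]);
translate([723, 212, 61]) cube([86, 23, 1351]);
translate([966, 212, 61]) cube([86, 23, 1351]);
translate([1209, 212, 61]) cube([86, 23, 1351]);
translate([1452, 212, 61]) cube([86, 23, 1351]);
translate([1695, 212, 61]) cube([86, 23, 1351]);
translate([1938, 212, 61]) cube([86, 23, 1351]);
translate([2181, 212, 61]) cube([86, 23, 1351]);


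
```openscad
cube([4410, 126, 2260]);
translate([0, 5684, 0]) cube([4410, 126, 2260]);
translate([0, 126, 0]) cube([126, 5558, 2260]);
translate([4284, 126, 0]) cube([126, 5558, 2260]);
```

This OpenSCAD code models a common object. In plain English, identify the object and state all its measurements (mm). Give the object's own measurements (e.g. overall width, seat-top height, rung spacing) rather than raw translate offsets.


The wall frame of a small rectangular building: four walls, each 2260 mm tall and 126 mm thick, enclosing a footprint 4410 mm (x) by 5810 mm (y) outside-to-outside, with no floor or roof. The front and back walls (the −y and +y sides) span the full width; the two side walls fit between them.
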